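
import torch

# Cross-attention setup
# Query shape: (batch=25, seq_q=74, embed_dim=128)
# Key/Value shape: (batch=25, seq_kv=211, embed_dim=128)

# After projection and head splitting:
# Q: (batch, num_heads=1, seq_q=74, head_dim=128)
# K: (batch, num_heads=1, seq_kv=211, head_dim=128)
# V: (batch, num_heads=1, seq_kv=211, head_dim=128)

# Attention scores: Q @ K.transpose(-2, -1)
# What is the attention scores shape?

Input shape: (25, 74, 128)
Output shape: (25, 1, 74, 211)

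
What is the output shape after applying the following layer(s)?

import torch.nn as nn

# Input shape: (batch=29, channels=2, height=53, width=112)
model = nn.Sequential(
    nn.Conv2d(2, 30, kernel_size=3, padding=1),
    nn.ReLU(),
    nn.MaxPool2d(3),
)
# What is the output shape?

Input shape: (29, 2, 53, 112)
  -> after Conv2d: (29, 30, 53, 112)
  -> after ReLU: (29, 30, 53, 112)
Output shape: (29, 30, 17, 37)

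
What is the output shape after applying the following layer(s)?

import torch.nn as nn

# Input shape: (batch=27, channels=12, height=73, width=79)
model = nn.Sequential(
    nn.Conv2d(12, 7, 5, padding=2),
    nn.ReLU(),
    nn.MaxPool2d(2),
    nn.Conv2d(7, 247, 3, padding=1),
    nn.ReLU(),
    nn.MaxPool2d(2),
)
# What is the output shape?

Input shape: (27, 12, 73, 79)
  -> after first Conv2d: (27, 7, 73, 79)
  -> after first MaxPool2d: (27, 7, 36, 39)
  -> after second Conv2d: (27, 247, 36, 39)
Output shape: (27, 247, 18, 19)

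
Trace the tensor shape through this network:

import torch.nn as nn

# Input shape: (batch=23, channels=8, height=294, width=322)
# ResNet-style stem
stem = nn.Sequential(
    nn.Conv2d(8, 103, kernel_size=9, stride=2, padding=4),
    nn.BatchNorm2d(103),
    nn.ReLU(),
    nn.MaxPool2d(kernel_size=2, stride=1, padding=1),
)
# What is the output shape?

Input shape: (23, 8, 294, 322)
  -> after Conv2d 9x9 stride=2: (23, 103, 147, 161)
Output shape: (23, 103, 148, 162)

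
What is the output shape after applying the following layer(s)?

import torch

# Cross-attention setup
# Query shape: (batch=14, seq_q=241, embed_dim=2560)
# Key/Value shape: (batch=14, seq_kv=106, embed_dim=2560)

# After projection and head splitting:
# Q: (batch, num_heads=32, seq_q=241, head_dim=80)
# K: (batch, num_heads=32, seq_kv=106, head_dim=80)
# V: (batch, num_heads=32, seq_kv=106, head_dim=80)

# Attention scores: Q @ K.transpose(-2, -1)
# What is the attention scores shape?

Input shape: (14, 241, 2560)
Output shape: (14, 32, 241, 106)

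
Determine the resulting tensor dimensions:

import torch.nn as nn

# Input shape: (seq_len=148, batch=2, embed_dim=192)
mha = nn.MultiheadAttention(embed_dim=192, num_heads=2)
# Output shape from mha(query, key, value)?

Input shape: (148, 2, 192)
Output shape: (148, 2, 192)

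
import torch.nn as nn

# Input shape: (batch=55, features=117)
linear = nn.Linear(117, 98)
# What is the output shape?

Input shape: (55, 117)
Output shape: (55, 98)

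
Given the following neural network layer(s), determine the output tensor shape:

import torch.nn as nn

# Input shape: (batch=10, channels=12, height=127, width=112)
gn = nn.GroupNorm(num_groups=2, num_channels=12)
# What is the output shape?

Input shape: (10, 12, 127, 112)
Output shape: (10, 12, 127, 112)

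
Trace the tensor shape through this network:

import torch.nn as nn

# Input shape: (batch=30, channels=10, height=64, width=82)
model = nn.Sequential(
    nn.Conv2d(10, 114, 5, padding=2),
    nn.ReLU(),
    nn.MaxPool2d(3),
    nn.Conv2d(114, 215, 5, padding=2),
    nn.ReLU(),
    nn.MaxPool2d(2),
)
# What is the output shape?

Input shape: (30, 10, 64, 82)
  -> after first Conv2d: (30, 114, 64, 82)
  -> after first MaxPool2d: (30, 114, 21, 27)
  -> after second Conv2d: (30, 215, 21, 27)
Output shape: (30, 215, 10, 13)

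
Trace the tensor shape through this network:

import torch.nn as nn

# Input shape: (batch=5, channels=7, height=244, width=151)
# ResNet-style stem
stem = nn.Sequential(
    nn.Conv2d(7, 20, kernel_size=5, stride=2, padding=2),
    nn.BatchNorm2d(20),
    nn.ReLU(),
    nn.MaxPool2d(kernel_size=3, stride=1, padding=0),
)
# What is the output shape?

Input shape: (5, 7, 244, 151)
  -> after Conv2d 5x5 stride=2: (5, 20, 122, 76)
Output shape: (5, 20, 120, 74)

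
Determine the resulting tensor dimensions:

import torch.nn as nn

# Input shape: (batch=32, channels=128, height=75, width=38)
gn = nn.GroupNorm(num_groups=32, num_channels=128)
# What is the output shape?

Input shape: (32, 128, 75, 38)
Output shape: (32, 128, 75, 38)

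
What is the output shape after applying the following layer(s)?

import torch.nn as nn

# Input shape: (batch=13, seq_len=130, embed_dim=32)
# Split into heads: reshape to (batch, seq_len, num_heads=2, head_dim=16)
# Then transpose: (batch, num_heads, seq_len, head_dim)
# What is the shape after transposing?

Input shape: (13, 130, 32)
  -> after reshape: (13, 130, 2, 16)
Output shape: (13, 2, 130, 16)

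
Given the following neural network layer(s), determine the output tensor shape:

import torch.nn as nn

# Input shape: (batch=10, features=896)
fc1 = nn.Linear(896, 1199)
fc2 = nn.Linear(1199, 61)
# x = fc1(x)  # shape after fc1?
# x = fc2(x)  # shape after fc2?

Input shape: (10, 896)
  -> after fc1: (10, 1199)
Output shape: (10, 61)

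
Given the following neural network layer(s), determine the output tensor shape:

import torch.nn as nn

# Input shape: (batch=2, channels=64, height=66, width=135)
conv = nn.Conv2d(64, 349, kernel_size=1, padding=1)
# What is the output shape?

Input shape: (2, 64, 66, 135)
Output shape: (2, 349, 68, 137)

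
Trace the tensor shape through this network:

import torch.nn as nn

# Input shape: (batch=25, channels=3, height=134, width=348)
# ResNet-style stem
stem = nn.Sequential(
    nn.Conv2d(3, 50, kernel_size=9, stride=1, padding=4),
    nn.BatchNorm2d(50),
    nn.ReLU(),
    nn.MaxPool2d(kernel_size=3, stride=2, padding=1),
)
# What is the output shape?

Input shape: (25, 3, 134, 348)
  -> after Conv2d 9x9 stride=1: (25, 50, 134, 348)
Output shape: (25, 50, 67, 174)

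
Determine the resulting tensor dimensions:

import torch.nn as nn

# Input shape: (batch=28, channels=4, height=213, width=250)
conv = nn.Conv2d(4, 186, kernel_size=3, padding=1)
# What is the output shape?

Input shape: (28, 4, 213, 250)
Output shape: (28, 186, 213, 250)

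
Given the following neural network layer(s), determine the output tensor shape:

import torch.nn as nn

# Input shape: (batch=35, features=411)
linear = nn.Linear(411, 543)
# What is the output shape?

Input shape: (35, 411)
Output shape: (35, 543)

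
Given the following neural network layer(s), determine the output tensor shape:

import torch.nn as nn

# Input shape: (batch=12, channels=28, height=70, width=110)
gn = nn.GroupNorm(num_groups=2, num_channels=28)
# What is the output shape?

Input shape: (12, 28, 70, 110)
Output shape: (12, 28, 70, 110)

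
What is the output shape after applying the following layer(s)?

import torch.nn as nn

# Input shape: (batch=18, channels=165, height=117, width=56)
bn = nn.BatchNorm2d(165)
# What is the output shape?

Input shape: (18, 165, 117, 56)
Output shape: (18, 165, 117, 56)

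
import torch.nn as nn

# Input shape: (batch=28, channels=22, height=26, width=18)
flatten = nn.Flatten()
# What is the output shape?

Input shape: (28, 22, 26, 18)
Output shape: (28, 10296)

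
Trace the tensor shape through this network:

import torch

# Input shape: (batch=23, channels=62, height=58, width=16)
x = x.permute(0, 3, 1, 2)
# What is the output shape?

Input shape: (23, 62, 58, 16)
Output shape: (23, 16, 62, 58)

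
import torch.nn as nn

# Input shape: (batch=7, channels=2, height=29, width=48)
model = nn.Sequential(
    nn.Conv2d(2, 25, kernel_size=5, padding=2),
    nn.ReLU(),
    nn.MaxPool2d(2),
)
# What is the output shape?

Input shape: (7, 2, 29, 48)
  -> after Conv2d: (7, 25, 29, 48)
  -> after ReLU: (7, 25, 29, 48)
Output shape: (7, 25, 14, 24)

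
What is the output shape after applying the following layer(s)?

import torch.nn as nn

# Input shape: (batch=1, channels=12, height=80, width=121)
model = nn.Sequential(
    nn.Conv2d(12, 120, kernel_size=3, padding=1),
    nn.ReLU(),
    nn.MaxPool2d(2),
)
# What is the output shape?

Input shape: (1, 12, 80, 121)
  -> after Conv2d: (1, 120, 80, 121)
  -> after ReLU: (1, 120, 80, 121)
Output shape: (1, 120, 40, 60)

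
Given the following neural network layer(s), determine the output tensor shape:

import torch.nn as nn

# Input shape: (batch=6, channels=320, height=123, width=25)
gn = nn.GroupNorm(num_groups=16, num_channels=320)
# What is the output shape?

Input shape: (6, 320, 123, 25)
Output shape: (6, 320, 123, 25)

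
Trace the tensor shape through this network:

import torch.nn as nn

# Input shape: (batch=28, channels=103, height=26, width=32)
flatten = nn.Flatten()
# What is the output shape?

Input shape: (28, 103, 26, 32)
Output shape: (28, 85696)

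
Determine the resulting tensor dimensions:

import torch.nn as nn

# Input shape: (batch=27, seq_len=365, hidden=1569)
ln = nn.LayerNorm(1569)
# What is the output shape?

Input shape: (27, 365, 1569)
Output shape: (27, 365, 1569)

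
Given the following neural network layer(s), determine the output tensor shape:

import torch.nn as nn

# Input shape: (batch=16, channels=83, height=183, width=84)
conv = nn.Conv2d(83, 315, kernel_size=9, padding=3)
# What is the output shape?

Input shape: (16, 83, 183, 84)
Output shape: (16, 315, 181, 82)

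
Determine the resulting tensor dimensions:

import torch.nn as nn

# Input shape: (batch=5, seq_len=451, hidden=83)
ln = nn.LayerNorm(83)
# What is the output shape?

Input shape: (5, 451, 83)
Output shape: (5, 451, 83)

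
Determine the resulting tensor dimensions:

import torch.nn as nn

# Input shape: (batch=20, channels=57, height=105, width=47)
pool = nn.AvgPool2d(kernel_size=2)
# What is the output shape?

Input shape: (20, 57, 105, 47)
Output shape: (20, 57, 52, 23)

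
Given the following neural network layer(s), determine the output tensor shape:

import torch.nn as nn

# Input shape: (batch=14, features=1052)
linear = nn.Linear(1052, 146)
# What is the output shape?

Input shape: (14, 1052)
Output shape: (14, 146)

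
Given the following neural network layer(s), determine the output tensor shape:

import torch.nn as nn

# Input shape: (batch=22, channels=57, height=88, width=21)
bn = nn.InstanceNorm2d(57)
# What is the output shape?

Input shape: (22, 57, 88, 21)
Output shape: (22, 57, 88, 21)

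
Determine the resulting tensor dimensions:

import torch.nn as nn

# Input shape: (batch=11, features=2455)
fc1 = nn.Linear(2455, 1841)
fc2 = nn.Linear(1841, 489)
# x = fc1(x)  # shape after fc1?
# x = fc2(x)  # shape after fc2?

Input shape: (11, 2455)
  -> after fc1: (11, 1841)
Output shape: (11, 489)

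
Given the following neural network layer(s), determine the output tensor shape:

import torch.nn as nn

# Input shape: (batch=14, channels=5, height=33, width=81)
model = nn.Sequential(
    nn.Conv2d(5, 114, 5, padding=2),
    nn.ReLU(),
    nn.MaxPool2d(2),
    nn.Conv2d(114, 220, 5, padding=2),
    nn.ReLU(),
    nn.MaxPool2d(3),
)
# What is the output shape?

Input shape: (14, 5, 33, 81)
  -> after first Conv2d: (14, 114, 33, 81)
  -> after first MaxPool2d: (14, 114, 16, 40)
  -> after second Conv2d: (14, 220, 16, 40)
Output shape: (14, 220, 5, 13)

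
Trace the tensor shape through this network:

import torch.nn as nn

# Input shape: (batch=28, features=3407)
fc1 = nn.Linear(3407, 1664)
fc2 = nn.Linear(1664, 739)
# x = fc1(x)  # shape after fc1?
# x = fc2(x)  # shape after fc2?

Input shape: (28, 3407)
  -> after fc1: (28, 1664)
Output shape: (28, 739)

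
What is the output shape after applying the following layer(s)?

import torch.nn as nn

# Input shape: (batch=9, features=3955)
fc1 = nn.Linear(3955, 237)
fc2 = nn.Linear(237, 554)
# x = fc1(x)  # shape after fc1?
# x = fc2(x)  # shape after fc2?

Input shape: (9, 3955)
  -> after fc1: (9, 237)
Output shape: (9, 554)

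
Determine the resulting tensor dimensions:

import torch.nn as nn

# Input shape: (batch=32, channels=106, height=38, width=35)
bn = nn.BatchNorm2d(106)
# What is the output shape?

Input shape: (32, 106, 38, 35)
Output shape: (32, 106, 38, 35)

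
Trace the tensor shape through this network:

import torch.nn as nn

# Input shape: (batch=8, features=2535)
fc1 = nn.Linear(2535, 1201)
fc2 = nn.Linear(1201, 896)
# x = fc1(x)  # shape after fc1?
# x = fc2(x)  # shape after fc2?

Input shape: (8, 2535)
  -> after fc1: (8, 1201)
Output shape: (8, 896)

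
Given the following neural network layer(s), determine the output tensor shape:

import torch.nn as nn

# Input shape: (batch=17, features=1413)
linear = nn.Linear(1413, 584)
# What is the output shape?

Input shape: (17, 1413)
Output shape: (17, 584)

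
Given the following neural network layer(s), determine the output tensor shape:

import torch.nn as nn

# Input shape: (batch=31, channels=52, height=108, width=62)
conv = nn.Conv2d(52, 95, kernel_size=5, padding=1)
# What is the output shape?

Input shape: (31, 52, 108, 62)
Output shape: (31, 95, 106, 60)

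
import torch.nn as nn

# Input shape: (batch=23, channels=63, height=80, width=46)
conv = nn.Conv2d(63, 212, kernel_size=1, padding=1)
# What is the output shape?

Input shape: (23, 63, 80, 46)
Output shape: (23, 212, 82, 48)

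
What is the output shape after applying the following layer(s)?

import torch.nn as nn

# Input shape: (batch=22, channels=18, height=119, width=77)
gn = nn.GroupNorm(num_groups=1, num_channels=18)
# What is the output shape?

Input shape: (22, 18, 119, 77)
Output shape: (22, 18, 119, 77)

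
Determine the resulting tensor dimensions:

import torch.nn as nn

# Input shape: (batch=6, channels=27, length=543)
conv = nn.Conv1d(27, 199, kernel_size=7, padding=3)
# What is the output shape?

Input shape: (6, 27, 543)
Output shape: (6, 199, 543)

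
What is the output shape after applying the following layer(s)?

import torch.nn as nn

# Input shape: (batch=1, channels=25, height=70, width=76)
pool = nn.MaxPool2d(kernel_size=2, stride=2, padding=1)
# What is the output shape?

Input shape: (1, 25, 70, 76)
Output shape: (1, 25, 36, 39)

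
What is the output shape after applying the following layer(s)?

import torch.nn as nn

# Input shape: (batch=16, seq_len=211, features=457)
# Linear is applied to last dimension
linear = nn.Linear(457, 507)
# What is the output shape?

Input shape: (16, 211, 457)
Output shape: (16, 211, 507)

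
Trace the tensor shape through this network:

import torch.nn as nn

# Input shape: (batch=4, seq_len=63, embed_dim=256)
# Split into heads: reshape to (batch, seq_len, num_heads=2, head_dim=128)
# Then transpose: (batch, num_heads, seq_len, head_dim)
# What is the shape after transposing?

Input shape: (4, 63, 256)
  -> after reshape: (4, 63, 2, 128)
Output shape: (4, 2, 63, 128)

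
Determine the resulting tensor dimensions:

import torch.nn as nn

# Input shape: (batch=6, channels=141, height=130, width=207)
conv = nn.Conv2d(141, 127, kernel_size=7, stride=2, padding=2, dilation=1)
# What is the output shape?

Input shape: (6, 141, 130, 207)
Output shape: (6, 127, 64, 103)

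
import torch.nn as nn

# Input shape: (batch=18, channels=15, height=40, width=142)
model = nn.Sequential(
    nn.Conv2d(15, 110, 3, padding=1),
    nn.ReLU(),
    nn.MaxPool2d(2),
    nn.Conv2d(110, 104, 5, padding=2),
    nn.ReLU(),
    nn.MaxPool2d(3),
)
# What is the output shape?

Input shape: (18, 15, 40, 142)
  -> after first Conv2d: (18, 110, 40, 142)
  -> after first MaxPool2d: (18, 110, 20, 71)
  -> after second Conv2d: (18, 104, 20, 71)
Output shape: (18, 104, 6, 23)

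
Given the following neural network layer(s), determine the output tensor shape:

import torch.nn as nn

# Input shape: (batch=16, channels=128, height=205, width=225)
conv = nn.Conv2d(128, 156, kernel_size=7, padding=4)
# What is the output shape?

Input shape: (16, 128, 205, 225)
Output shape: (16, 156, 207, 227)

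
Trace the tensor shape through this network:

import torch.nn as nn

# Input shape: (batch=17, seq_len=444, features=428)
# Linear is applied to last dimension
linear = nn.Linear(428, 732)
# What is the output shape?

Input shape: (17, 444, 428)
Output shape: (17, 444, 732)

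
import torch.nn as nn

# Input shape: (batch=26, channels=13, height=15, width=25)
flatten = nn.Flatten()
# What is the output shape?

Input shape: (26, 13, 15, 25)
Output shape: (26, 4875)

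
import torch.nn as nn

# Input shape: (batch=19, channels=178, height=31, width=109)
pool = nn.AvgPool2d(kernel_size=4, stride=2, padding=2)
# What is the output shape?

Input shape: (19, 178, 31, 109)
Output shape: (19, 178, 16, 55)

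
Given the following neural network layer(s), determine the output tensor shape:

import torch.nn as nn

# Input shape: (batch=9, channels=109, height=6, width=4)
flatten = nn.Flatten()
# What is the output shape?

Input shape: (9, 109, 6, 4)
Output shape: (9, 2616)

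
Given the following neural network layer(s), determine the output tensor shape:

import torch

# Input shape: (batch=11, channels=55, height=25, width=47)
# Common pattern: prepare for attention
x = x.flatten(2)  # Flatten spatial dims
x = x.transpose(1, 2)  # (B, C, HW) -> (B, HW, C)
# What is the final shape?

Input shape: (11, 55, 25, 47)
  -> after flatten(2): (11, 55, 1175)
Output shape: (11, 1175, 55)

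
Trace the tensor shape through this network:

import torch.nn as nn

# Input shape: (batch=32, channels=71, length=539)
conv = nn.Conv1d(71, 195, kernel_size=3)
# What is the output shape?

Input shape: (32, 71, 539)
Output shape: (32, 195, 537)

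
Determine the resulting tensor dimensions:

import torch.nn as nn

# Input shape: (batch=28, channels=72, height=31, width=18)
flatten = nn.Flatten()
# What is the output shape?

Input shape: (28, 72, 31, 18)
Output shape: (28, 40176)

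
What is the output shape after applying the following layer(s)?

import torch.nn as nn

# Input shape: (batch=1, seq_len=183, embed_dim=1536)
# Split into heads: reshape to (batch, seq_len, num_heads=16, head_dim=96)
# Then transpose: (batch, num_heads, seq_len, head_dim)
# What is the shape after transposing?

Input shape: (1, 183, 1536)
  -> after reshape: (1, 183, 16, 96)
Output shape: (1, 16, 183, 96)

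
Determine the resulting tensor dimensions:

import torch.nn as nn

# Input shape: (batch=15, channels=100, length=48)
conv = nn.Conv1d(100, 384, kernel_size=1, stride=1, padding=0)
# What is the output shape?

Input shape: (15, 100, 48)
Output shape: (15, 384, 48)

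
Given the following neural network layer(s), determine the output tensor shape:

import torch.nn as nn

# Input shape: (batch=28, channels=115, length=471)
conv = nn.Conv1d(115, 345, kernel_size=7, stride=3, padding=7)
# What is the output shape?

Input shape: (28, 115, 471)
Output shape: (28, 345, 160)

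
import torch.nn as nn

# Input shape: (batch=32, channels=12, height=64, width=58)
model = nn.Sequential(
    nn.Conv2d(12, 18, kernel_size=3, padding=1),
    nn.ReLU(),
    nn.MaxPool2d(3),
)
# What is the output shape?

Input shape: (32, 12, 64, 58)
  -> after Conv2d: (32, 18, 64, 58)
  -> after ReLU: (32, 18, 64, 58)
Output shape: (32, 18, 21, 19)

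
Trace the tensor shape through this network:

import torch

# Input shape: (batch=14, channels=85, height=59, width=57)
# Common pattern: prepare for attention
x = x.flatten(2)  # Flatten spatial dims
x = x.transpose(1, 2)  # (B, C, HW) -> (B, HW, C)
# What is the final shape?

Input shape: (14, 85, 59, 57)
  -> after flatten(2): (14, 85, 3363)
Output shape: (14, 3363, 85)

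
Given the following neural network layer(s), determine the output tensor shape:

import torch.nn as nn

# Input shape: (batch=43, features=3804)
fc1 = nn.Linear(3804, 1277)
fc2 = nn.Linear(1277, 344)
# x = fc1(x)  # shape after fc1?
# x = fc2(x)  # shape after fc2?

Input shape: (43, 3804)
  -> after fc1: (43, 1277)
Output shape: (43, 344)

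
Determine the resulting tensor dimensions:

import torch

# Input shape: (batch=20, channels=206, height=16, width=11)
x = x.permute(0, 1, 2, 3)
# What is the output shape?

Input shape: (20, 206, 16, 11)
Output shape: (20, 206, 16, 11)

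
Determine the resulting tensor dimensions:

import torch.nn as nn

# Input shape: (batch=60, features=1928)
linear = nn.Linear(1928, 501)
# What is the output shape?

Input shape: (60, 1928)
Output shape: (60, 501)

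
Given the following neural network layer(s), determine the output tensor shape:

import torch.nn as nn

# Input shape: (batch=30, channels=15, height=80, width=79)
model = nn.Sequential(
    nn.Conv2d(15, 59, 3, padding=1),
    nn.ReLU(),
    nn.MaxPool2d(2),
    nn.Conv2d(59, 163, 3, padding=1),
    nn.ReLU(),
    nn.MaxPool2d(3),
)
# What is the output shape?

Input shape: (30, 15, 80, 79)
  -> after first Conv2d: (30, 59, 80, 79)
  -> after first MaxPool2d: (30, 59, 40, 39)
  -> after second Conv2d: (30, 163, 40, 39)
Output shape: (30, 163, 13, 13)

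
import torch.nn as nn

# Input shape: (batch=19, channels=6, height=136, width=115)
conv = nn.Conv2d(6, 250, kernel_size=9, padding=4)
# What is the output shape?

Input shape: (19, 6, 136, 115)
Output shape: (19, 250, 136, 115)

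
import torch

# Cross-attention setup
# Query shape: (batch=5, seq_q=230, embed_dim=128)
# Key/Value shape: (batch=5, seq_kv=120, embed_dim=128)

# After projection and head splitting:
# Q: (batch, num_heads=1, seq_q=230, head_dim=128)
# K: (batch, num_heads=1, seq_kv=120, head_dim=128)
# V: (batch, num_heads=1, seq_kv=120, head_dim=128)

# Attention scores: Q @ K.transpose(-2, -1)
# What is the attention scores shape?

Input shape: (5, 230, 128)
Output shape: (5, 1, 230, 120)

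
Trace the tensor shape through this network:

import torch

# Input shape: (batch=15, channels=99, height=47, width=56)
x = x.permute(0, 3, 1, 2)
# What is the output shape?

Input shape: (15, 99, 47, 56)
Output shape: (15, 56, 99, 47)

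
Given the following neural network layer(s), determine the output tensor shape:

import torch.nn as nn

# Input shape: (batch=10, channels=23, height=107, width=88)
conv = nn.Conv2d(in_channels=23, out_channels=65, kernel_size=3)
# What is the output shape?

Input shape: (10, 23, 107, 88)
Output shape: (10, 65, 105, 86)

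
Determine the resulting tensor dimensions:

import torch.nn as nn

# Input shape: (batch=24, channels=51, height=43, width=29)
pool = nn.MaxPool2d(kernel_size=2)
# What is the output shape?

Input shape: (24, 51, 43, 29)
Output shape: (24, 51, 21, 14)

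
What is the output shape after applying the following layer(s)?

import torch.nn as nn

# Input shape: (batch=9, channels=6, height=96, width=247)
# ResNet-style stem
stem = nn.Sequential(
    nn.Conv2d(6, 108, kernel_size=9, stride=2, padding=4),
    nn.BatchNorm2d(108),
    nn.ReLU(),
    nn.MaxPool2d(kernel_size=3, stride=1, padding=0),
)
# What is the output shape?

Input shape: (9, 6, 96, 247)
  -> after Conv2d 9x9 stride=2: (9, 108, 48, 124)
Output shape: (9, 108, 46, 122)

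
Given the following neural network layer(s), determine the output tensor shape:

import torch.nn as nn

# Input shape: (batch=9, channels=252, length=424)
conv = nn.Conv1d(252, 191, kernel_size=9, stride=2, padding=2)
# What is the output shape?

Input shape: (9, 252, 424)
Output shape: (9, 191, 210)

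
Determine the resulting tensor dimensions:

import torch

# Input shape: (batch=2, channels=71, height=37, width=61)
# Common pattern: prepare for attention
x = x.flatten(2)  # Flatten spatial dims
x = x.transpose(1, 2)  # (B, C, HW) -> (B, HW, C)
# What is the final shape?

Input shape: (2, 71, 37, 61)
  -> after flatten(2): (2, 71, 2257)
Output shape: (2, 2257, 71)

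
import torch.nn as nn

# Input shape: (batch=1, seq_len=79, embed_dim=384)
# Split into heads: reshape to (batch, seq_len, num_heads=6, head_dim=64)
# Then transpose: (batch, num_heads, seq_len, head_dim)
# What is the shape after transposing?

Input shape: (1, 79, 384)
  -> after reshape: (1, 79, 6, 64)
Output shape: (1, 6, 79, 64)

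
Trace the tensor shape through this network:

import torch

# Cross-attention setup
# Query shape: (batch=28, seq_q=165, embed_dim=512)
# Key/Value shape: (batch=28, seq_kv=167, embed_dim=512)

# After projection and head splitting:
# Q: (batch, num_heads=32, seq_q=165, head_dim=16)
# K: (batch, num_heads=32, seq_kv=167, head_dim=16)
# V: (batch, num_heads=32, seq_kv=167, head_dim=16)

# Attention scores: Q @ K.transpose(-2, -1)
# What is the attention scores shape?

Input shape: (28, 165, 512)
Output shape: (28, 32, 165, 167)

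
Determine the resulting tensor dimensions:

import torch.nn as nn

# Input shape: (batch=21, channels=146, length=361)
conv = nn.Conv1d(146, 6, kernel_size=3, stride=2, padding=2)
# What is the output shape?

Input shape: (21, 146, 361)
Output shape: (21, 6, 182)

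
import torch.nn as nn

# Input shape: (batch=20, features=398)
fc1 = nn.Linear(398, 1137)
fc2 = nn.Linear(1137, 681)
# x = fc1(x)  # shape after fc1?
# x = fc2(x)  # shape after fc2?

Input shape: (20, 398)
  -> after fc1: (20, 1137)
Output shape: (20, 681)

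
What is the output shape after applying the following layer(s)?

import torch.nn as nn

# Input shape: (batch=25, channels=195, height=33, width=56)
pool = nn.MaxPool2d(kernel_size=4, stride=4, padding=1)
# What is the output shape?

Input shape: (25, 195, 33, 56)
Output shape: (25, 195, 8, 14)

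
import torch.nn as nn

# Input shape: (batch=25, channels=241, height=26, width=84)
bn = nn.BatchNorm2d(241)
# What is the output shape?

Input shape: (25, 241, 26, 84)
Output shape: (25, 241, 26, 84)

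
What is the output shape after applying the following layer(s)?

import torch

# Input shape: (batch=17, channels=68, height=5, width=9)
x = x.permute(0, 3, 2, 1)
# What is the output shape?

Input shape: (17, 68, 5, 9)
Output shape: (17, 9, 5, 68)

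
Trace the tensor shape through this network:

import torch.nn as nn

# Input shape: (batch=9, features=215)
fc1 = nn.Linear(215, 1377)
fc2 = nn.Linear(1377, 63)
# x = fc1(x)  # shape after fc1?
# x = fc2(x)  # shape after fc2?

Input shape: (9, 215)
  -> after fc1: (9, 1377)
Output shape: (9, 63)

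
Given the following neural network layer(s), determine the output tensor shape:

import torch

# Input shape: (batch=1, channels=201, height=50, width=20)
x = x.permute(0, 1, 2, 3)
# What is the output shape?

Input shape: (1, 201, 50, 20)
Output shape: (1, 201, 50, 20)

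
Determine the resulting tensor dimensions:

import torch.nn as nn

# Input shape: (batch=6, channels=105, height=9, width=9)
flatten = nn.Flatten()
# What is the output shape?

Input shape: (6, 105, 9, 9)
Output shape: (6, 8505)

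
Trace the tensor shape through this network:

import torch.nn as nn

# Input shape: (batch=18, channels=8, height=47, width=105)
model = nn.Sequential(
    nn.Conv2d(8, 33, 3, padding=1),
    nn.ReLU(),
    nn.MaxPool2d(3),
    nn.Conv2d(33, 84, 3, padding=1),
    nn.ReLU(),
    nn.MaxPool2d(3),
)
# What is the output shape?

Input shape: (18, 8, 47, 105)
  -> after first Conv2d: (18, 33, 47, 105)
  -> after first MaxPool2d: (18, 33, 15, 35)
  -> after second Conv2d: (18, 84, 15, 35)
Output shape: (18, 84, 5, 11)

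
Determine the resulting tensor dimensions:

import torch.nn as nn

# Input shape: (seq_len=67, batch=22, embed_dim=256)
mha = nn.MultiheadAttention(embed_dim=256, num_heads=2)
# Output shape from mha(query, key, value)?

Input shape: (67, 22, 256)
Output shape: (67, 22, 256)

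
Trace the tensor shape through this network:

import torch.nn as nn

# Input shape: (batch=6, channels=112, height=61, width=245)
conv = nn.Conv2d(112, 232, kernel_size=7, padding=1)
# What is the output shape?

Input shape: (6, 112, 61, 245)
Output shape: (6, 232, 57, 241)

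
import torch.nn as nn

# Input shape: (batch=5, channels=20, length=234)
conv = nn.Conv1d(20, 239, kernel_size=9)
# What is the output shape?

Input shape: (5, 20, 234)
Output shape: (5, 239, 226)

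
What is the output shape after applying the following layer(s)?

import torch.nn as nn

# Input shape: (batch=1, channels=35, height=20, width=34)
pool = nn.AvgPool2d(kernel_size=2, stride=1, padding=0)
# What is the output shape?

Input shape: (1, 35, 20, 34)
Output shape: (1, 35, 19, 33)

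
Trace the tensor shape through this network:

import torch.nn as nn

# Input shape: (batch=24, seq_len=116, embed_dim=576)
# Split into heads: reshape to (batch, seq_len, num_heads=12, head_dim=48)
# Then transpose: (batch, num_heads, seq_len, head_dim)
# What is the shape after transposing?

Input shape: (24, 116, 576)
  -> after reshape: (24, 116, 12, 48)
Output shape: (24, 12, 116, 48)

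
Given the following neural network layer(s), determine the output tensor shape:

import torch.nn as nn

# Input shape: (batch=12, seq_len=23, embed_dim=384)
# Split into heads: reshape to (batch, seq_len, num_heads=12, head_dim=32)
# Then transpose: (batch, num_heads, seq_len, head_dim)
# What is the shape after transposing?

Input shape: (12, 23, 384)
  -> after reshape: (12, 23, 12, 32)
Output shape: (12, 12, 23, 32)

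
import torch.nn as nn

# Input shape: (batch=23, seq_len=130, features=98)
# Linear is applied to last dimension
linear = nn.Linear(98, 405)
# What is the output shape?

Input shape: (23, 130, 98)
Output shape: (23, 130, 405)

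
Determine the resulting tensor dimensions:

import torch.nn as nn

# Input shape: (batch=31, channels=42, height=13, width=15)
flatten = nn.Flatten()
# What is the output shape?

Input shape: (31, 42, 13, 15)
Output shape: (31, 8190)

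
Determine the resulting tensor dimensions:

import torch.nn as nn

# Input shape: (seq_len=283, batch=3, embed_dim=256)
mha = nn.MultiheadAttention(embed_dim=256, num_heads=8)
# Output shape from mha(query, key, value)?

Input shape: (283, 3, 256)
Output shape: (283, 3, 256)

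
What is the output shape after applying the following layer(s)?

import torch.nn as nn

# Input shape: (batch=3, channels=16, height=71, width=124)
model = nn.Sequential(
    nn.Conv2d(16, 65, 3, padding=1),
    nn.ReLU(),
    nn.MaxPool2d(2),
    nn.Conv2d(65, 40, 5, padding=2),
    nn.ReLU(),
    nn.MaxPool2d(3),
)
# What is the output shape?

Input shape: (3, 16, 71, 124)
  -> after first Conv2d: (3, 65, 71, 124)
  -> after first MaxPool2d: (3, 65, 35, 62)
  -> after second Conv2d: (3, 40, 35, 62)
Output shape: (3, 40, 11, 20)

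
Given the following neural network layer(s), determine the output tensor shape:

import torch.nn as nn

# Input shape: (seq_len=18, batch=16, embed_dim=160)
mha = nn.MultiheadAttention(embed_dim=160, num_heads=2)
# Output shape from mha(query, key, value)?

Input shape: (18, 16, 160)
Output shape: (18, 16, 160)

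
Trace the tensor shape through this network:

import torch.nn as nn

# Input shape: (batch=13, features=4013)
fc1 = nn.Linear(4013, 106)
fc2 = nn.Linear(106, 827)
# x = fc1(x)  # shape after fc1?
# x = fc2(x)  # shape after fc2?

Input shape: (13, 4013)
  -> after fc1: (13, 106)
Output shape: (13, 827)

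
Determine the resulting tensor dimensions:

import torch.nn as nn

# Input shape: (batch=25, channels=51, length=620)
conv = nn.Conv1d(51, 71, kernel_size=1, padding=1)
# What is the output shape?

Input shape: (25, 51, 620)
Output shape: (25, 71, 622)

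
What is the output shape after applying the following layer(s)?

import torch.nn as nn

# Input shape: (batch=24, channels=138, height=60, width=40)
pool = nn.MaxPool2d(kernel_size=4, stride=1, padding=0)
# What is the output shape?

Input shape: (24, 138, 60, 40)
Output shape: (24, 138, 57, 37)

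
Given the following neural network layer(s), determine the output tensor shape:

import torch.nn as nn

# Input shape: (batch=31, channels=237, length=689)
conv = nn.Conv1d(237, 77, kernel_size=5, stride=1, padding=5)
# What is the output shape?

Input shape: (31, 237, 689)
Output shape: (31, 77, 695)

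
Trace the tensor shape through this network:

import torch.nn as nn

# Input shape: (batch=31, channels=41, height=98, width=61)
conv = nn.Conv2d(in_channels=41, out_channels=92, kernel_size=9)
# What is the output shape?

Input shape: (31, 41, 98, 61)
Output shape: (31, 92, 90, 53)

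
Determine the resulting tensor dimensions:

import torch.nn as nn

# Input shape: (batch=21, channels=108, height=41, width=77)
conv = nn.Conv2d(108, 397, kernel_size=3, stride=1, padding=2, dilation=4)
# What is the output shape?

Input shape: (21, 108, 41, 77)
Output shape: (21, 397, 37, 73)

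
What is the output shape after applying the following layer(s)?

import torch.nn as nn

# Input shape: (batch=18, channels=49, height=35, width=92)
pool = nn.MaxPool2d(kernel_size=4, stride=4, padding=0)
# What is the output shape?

Input shape: (18, 49, 35, 92)
Output shape: (18, 49, 8, 23)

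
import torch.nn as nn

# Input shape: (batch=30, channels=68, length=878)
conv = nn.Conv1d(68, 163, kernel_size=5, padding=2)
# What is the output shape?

Input shape: (30, 68, 878)
Output shape: (30, 163, 878)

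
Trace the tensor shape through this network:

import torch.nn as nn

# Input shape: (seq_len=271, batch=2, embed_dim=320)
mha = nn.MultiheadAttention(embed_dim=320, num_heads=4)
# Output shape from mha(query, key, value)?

Input shape: (271, 2, 320)
Output shape: (271, 2, 320)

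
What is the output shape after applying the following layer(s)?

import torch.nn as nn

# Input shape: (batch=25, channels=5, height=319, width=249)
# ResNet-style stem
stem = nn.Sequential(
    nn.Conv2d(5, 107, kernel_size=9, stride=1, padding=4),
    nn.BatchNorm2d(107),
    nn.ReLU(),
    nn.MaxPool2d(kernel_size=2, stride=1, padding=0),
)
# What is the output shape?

Input shape: (25, 5, 319, 249)
  -> after Conv2d 9x9 stride=1: (25, 107, 319, 249)
Output shape: (25, 107, 318, 248)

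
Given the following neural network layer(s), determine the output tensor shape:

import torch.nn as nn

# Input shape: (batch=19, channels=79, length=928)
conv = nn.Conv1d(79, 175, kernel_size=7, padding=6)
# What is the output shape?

Input shape: (19, 79, 928)
Output shape: (19, 175, 934)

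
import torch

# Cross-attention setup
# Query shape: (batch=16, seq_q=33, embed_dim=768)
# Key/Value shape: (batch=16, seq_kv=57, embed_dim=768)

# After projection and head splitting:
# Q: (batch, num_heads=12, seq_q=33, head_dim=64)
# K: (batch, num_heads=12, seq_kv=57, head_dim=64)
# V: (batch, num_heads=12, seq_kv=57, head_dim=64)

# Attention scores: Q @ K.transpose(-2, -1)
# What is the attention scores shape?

Input shape: (16, 33, 768)
Output shape: (16, 12, 33, 57)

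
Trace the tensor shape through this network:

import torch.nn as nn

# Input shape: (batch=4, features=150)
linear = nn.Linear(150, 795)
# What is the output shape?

Input shape: (4, 150)
Output shape: (4, 795)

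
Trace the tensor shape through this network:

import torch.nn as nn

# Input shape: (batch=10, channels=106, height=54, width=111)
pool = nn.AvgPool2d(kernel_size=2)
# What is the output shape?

Input shape: (10, 106, 54, 111)
Output shape: (10, 106, 27, 55)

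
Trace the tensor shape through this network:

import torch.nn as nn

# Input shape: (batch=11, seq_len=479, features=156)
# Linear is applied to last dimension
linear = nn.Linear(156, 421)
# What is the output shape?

Input shape: (11, 479, 156)
Output shape: (11, 479, 421)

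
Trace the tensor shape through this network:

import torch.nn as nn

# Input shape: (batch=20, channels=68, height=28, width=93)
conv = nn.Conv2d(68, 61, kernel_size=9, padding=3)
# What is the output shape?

Input shape: (20, 68, 28, 93)
Output shape: (20, 61, 26, 91)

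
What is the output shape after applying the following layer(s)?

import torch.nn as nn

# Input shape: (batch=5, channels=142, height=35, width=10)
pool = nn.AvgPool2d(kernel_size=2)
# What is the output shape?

Input shape: (5, 142, 35, 10)
Output shape: (5, 142, 17, 5)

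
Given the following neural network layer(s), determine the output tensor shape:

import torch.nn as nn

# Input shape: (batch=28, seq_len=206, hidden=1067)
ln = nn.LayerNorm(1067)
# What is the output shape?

Input shape: (28, 206, 1067)
Output shape: (28, 206, 1067)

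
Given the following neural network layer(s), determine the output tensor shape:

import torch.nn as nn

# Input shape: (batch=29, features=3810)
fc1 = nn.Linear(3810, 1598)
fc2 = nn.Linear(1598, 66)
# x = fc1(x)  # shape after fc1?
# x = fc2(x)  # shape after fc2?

Input shape: (29, 3810)
  -> after fc1: (29, 1598)
Output shape: (29, 66)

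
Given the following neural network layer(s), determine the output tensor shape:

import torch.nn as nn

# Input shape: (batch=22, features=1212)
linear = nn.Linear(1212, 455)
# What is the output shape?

Input shape: (22, 1212)
Output shape: (22, 455)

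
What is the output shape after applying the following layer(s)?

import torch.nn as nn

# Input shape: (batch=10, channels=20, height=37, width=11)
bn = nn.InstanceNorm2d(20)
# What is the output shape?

Input shape: (10, 20, 37, 11)
Output shape: (10, 20, 37, 11)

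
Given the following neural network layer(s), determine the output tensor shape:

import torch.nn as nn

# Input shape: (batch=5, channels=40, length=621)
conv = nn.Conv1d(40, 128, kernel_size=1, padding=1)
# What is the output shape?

Input shape: (5, 40, 621)
Output shape: (5, 128, 623)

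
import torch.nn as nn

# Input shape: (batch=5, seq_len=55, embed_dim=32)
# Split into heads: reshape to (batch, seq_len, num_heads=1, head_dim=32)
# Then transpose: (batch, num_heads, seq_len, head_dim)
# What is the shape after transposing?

Input shape: (5, 55, 32)
  -> after reshape: (5, 55, 1, 32)
Output shape: (5, 1, 55, 32)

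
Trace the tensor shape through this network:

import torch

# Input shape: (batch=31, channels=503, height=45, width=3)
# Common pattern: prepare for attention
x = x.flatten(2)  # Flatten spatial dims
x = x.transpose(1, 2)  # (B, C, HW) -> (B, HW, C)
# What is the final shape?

Input shape: (31, 503, 45, 3)
  -> after flatten(2): (31, 503, 135)
Output shape: (31, 135, 503)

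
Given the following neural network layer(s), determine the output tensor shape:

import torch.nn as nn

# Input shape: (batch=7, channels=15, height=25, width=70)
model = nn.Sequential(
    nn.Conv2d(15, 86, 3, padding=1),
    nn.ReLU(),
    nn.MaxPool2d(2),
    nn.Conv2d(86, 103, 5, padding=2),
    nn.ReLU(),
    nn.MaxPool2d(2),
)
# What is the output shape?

Input shape: (7, 15, 25, 70)
  -> after first Conv2d: (7, 86, 25, 70)
  -> after first MaxPool2d: (7, 86, 12, 35)
  -> after second Conv2d: (7, 103, 12, 35)
Output shape: (7, 103, 6, 17)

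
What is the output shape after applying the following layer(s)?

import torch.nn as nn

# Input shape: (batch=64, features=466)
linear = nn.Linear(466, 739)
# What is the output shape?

Input shape: (64, 466)
Output shape: (64, 739)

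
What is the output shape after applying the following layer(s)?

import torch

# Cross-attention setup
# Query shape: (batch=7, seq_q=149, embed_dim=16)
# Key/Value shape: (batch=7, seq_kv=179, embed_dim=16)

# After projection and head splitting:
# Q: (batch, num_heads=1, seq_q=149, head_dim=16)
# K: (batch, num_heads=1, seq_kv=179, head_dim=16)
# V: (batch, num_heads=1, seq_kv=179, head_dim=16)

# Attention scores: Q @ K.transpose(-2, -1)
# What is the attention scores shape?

Input shape: (7, 149, 16)
Output shape: (7, 1, 149, 179)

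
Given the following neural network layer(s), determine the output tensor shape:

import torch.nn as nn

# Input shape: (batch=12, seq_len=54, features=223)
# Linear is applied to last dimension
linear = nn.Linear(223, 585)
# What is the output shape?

Input shape: (12, 54, 223)
Output shape: (12, 54, 585)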